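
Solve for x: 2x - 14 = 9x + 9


Starting with: 2x - 14 = 9x + 9
Move all x terms to left: (2 - 9)x = 9 + 14
Simplify: -7x = 23
Divide both sides by -7: x = -23/7

x = -23/7


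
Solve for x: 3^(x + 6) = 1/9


Express both sides with the same base.
1/9 = 3^(-2)
Since the bases match, equate exponents: x + 6 = -2
So x = -2 - (6) = -8

x = -8


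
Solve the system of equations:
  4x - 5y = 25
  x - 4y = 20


Using Cramer's rule:
Determinant D = (4)(-4) - (1)(-5) = -16 + 5 = -11
Dx = (25)(-4) - (20)(-5) = -100 + 100 = 0
Dy = (4)(20) - (1)(25) = 80 - 25 = 55
x = Dx/D = 0/-11 = 0
y = Dy/D = 55/-11 = -5

x = 0, y = -5


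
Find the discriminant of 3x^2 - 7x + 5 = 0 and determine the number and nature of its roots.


For ax^2 + bx + c = 0, discriminant D = b^2 - 4ac
Here a = 3, b = -7, c = 5
D = (-7)^2 - 4(3)(5) = 49 - 60 = -11

D = -11 < 0
The equation has no real roots (2 complex conjugate roots).

Discriminant = -11, no real roots (2 complex conjugate roots)


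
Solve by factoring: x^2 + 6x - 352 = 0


We need two numbers that multiply to -352 and add to 6.
Those numbers are 22 and -16 (since 22 * (-16) = -352 and 22 + (-16) = 6).
So x^2 + 6x - 352 = (x + 22)(x - 16) = 0
Setting each factor to zero: x = -22 or x = 16

x = -22, x = 16


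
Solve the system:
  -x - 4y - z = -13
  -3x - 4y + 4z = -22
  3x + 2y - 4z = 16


Using Cramer's rule. Expand each determinant along the first row.
D  = (-1)*[(-4)*(-4) - 4*2] - (-4)*[(-3)*(-4) - 4*3] + (-1)*[(-3)*2 - (-4)*3]
  = (-1)*(8) - (-4)*(0) + (-1)*(6) = -14
Dx = (-13)*[(-4)*(-4) - 4*2] - (-4)*[(-22)*(-4) - 4*16] + (-1)*[(-22)*2 - (-4)*16]
  = (-13)*(8) - (-4)*(24) + (-1)*(20) = -28
Dy = (-1)*[(-22)*(-4) - 4*16] - (-13)*[(-3)*(-4) - 4*3] + (-1)*[(-3)*16 - (-22)*3]
  = (-1)*(24) - (-13)*(0) + (-1)*(18) = -42
Dz = (-1)*[(-4)*16 - (-22)*2] - (-4)*[(-3)*16 - (-22)*3] + (-13)*[(-3)*2 - (-4)*3]
  = (-1)*(-20) - (-4)*(18) + (-13)*(6) = 14
x = Dx/D = -28/-14 = 2, y = Dy/D = -42/-14 = 3, z = Dz/D = 14/-14 = -1
Check eq1: (-1)(2) + (-4)(3) + (-1)(-1) = -13 = -13 ✓
Check eq2: (-3)(2) + (-4)(3) + (4)(-1) = -22 = -22 ✓
Check eq3: (3)(2) + (2)(3) + (-4)(-1) = 16 = 16 ✓

x = 2, y = 3, z = -1


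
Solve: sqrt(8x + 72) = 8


Square both sides: 8x + 72 = 8^2 = 64
8x = 64 - 72 = -8
x = -1
Check: sqrt(8*(-1) + 72) = sqrt(64) = 8 ✓

x = -1


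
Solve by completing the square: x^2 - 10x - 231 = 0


Start: x^2 - 10x - 231 = 0
Move constant: x^2 - 10x = 231
Half of -10 is -5, squared is 25
Add 25 to both sides: x^2 - 10x + 25 = 256
(x - 5)^2 = 256
x - 5 = ±16
x = 5 + 16 = 21 or x = 5 - 16 = -11

x = -11, x = 21


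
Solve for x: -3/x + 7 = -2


Subtract 7 from both sides: -3/x = -9
Multiply both sides by x: -3 = -9 * x
Divide by -9: x = 1/3

x = 1/3


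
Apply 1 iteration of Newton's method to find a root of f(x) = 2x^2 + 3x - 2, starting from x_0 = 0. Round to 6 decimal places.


Newton's method: x_(n+1) = x_n - f(x_n)/f'(x_n)
f(x) = 2x^2 + 3x - 2
f'(x) = 4x + 3

Iteration 1:
  f(0.000000) = -2.000000
  f'(0.000000) = 3.000000
  x_1 = 0.000000 - (-2.000000)/(3.000000) = 0.666667

x_1 = 0.666667


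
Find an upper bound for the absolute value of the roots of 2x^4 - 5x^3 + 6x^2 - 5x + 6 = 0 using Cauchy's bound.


Cauchy's bound: all roots r satisfy |r| <= 1 + max(|a_i/a_n|) for i = 0,...,n-1
where a_n is the leading coefficient.

Coefficients: [2, -5, 6, -5, 6]
Leading coefficient a_n = 2
Ratios |a_i/a_n|: 5/2, 3, 5/2, 3
Maximum ratio: 3
Cauchy's bound: |r| <= 1 + 3 = 4

Upper bound = 4


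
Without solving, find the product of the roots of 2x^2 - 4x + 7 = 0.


By Vieta's formulas for ax^2 + bx + c = 0:
  Sum of roots = -b/a
  Product of roots = c/a

Here a = 2, b = -4, c = 7
Sum = -(-4)/2 = 2
Product = 7/2 = 7/2

Product = 7/2


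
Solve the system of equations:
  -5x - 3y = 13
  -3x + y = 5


Using Cramer's rule:
Determinant D = (-5)(1) - (-3)(-3) = -5 - 9 = -14
Dx = (13)(1) - (5)(-3) = 13 + 15 = 28
Dy = (-5)(5) - (-3)(13) = -25 + 39 = 14
x = Dx/D = 28/-14 = -2
y = Dy/D = 14/-14 = -1

x = -2, y = -1


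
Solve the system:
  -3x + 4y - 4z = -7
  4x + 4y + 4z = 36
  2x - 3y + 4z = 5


Using Cramer's rule. Expand each determinant along the first row.
D  = (-3)*[4*4 - 4*(-3)] - 4*[4*4 - 4*2] + (-4)*[4*(-3) - 4*2]
  = (-3)*(28) - 4*(8) + (-4)*(-20) = -36
Dx = (-7)*[4*4 - 4*(-3)] - 4*[36*4 - 4*5] + (-4)*[36*(-3) - 4*5]
  = (-7)*(28) - 4*(124) + (-4)*(-128) = -180
Dy = (-3)*[36*4 - 4*5] - (-7)*[4*4 - 4*2] + (-4)*[4*5 - 36*2]
  = (-3)*(124) - (-7)*(8) + (-4)*(-52) = -108
Dz = (-3)*[4*5 - 36*(-3)] - 4*[4*5 - 36*2] + (-7)*[4*(-3) - 4*2]
  = (-3)*(128) - 4*(-52) + (-7)*(-20) = -36
x = Dx/D = -180/-36 = 5, y = Dy/D = -108/-36 = 3, z = Dz/D = -36/-36 = 1
Check eq1: (-3)(5) + (4)(3) + (-4)(1) = -7 = -7 ✓
Check eq2: (4)(5) + (4)(3) + (4)(1) = 36 = 36 ✓
Check eq3: (2)(5) + (-3)(3) + (4)(1) = 5 = 5 ✓

x = 5, y = 3, z = 1


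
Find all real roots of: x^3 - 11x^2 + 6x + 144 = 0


Let p(x) = x^3 - 11x^2 + 6x + 144. By the rational root theorem (leading coefficient 1), any rational root is an integer divisor of 144: try ±1, ±2, ... in turn.
Test x = 1: value = 140 ≠ 0.
Test x = -1: value = 126 ≠ 0.
Test x = 2: value = 120 ≠ 0.
Test x = -2: value = 80 ≠ 0.
Test x = 3: value = 90 ≠ 0.
Test x = -3: value = 0 ✓, so (x + 3) is a factor.
Synthetic division by (x + 3): bring down 1; 1(-3) - 11 = -14; (-14)(-3) + 6 = 48; 48(-3) + 144 = 0 → quotient x^2 - 14x + 48, remainder 0.
Solve the quadratic x^2 - 14x + 48 = 0: discriminant = (-14)^2 - 4(1)(48) = 196 - 192 = 4.
sqrt(4) = 2, so x = (14 ± 2)/2: x = 8 or x = 6.

x = -3, x = 6, x = 8


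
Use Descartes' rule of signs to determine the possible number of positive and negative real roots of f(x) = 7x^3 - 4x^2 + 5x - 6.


Descartes' rule of signs:

For positive roots, count sign changes in f(x) = 7x^3 - 4x^2 + 5x - 6:
Signs of coefficients: +, -, +, -
Number of sign changes: 3
Possible positive real roots: 3, 1

For negative roots, examine f(-x) = -7x^3 - 4x^2 - 5x - 6:
Signs of coefficients: -, -, -, -
Number of sign changes: 0
Possible negative real roots: 0

Positive roots: 3 or 1; Negative roots: 0


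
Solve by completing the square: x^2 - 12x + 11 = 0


Start: x^2 - 12x + 11 = 0
Move constant: x^2 - 12x = -11
Half of -12 is -6, squared is 36
Add 36 to both sides: x^2 - 12x + 36 = 25
(x - 6)^2 = 25
x - 6 = ±5
x = 6 + 5 = 11 or x = 6 - 5 = 1

x = 1, x = 11


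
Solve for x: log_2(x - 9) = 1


Convert to exponential form: x - 9 = 2^1 = 2
x = 2 + 9 = 11
Check: log_2(11 - 9) = log_2(2) = log_2(2) = 1 ✓

x = 11


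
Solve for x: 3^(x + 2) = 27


Express both sides with the same base.
27 = 3^3
Since the bases match, equate exponents: x + 2 = 3
So x = 3 - (2) = 1

x = 1


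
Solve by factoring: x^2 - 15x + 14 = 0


We need two numbers that multiply to 14 and add to -15.
Those numbers are -1 and -14 (since (-1) * (-14) = 14 and (-1) + (-14) = -15).
So x^2 - 15x + 14 = (x - 1)(x - 14) = 0
Setting each factor to zero: x = 1 or x = 14

x = 1, x = 14


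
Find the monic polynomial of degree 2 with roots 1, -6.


A monic polynomial with roots 1, -6 is:
p(x) = (x - 1)(x + 6)
After multiplying by (x - 1): x - 1
After multiplying by (x + 6): x^2 + 5x - 6

x^2 + 5x - 6


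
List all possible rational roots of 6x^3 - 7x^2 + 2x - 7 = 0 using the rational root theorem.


Rational root theorem: possible roots are ±p/q where:
  p divides the constant term (-7): p ∈ {1, 7}
  q divides the leading coefficient (6): q ∈ {1, 2, 3, 6}

All possible rational roots: -7, -7/2, -7/3, -7/6, -1, -1/2, -1/3, -1/6, 1/6, 1/3, 1/2, 1, 7/6, 7/3, 7/2, 7

-7, -7/2, -7/3, -7/6, -1, -1/2, -1/3, -1/6, 1/6, 1/3, 1/2, 1, 7/6, 7/3, 7/2, 7


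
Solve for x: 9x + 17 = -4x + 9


Starting with: 9x + 17 = -4x + 9
Move all x terms to left: (9 + 4)x = 9 - 17
Simplify: 13x = -8
Divide both sides by 13: x = -8/13

x = -8/13


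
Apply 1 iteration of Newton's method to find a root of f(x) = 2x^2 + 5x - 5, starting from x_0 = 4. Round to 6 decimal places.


Newton's method: x_(n+1) = x_n - f(x_n)/f'(x_n)
f(x) = 2x^2 + 5x - 5
f'(x) = 4x + 5

Iteration 1:
  f(4.000000) = 47.000000
  f'(4.000000) = 21.000000
  x_1 = 4.000000 - (47.000000)/(21.000000) = 1.761905

x_1 = 1.761905


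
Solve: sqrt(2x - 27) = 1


Square both sides: 2x - 27 = 1^2 = 1
2x = 1 + 27 = 28
x = 14
Check: sqrt(2*14 - 27) = sqrt(1) = 1 ✓

x = 14


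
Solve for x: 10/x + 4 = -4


Subtract 4 from both sides: 10/x = -8
Multiply both sides by x: 10 = -8 * x
Divide by -8: x = -5/4

x = -5/4


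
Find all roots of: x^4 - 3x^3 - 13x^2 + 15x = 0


The constant term is 0, so x = 0 is a root. Factor out x:
  x^3 - 3x^2 - 13x + 15 = 0
Let p(x) = x^3 - 3x^2 - 13x + 15. By the rational root theorem (leading coefficient 1), any rational root is an integer divisor of 15: try ±1, ±2, ... in turn.
Test x = 1: value = 0 ✓, so (x - 1) is a factor.
Synthetic division by (x - 1): bring down 1; 1(1) - 3 = -2; (-2)(1) - 13 = -15; (-15)(1) + 15 = 0 → quotient x^2 - 2x - 15, remainder 0.
Solve the quadratic x^2 - 2x - 15 = 0: discriminant = (-2)^2 - 4(1)(-15) = 4 + 60 = 64.
sqrt(64) = 8, so x = (2 ± 8)/2: x = 5 or x = -3.
Collecting all roots found:

x = -3, x = 0, x = 1, x = 5


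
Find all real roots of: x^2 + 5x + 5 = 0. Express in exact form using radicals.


Using the quadratic formula: x = (-b ± sqrt(b^2 - 4ac)) / (2a)
Here a = 1, b = 5, c = 5
Discriminant = b^2 - 4ac = 5^2 - 4(1)(5) = 25 - 20 = 5
Since discriminant = 5 > 0, there are two real roots.
x = (-5 ± sqrt(5)) / 2
Numerically: x ≈ -1.3820 or x ≈ -3.6180

x = (-5 + sqrt(5)) / 2 or x = (-5 - sqrt(5)) / 2


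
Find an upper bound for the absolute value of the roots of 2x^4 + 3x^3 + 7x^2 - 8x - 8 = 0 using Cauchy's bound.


Cauchy's bound: all roots r satisfy |r| <= 1 + max(|a_i/a_n|) for i = 0,...,n-1
where a_n is the leading coefficient.

Coefficients: [2, 3, 7, -8, -8]
Leading coefficient a_n = 2
Ratios |a_i/a_n|: 3/2, 7/2, 4, 4
Maximum ratio: 4
Cauchy's bound: |r| <= 1 + 4 = 5

Upper bound = 5


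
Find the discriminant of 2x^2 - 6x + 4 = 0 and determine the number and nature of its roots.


For ax^2 + bx + c = 0, discriminant D = b^2 - 4ac
Here a = 2, b = -6, c = 4
D = (-6)^2 - 4(2)(4) = 36 - 32 = 4

D = 4 > 0 and is a perfect square (sqrt = 2)
The equation has 2 distinct real rational roots.

Discriminant = 4, 2 distinct real rational roots


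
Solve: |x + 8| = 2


An absolute value equation |expr| = 2 gives two cases:
Case 1: x + 8 = 2
  x = -6, so x = -6
Case 2: x + 8 = -2
  x = -10, so x = -10

x = -10, x = -6


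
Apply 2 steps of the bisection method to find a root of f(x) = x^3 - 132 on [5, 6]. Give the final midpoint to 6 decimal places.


f(x) = x^3 - 132
f(5) = -7 < 0
f(6) = 84 > 0

Step 1: midpoint = (5.000000 + 6.000000)/2 = 5.500000
  f(5.500000) = 34.375000
  f(mid) > 0, so root is in [5.000000, 5.500000]

Step 2: midpoint = (5.000000 + 5.500000)/2 = 5.250000
  f(5.250000) = 12.703125
  f(mid) > 0, so root is in [5.000000, 5.250000]

midpoint = 5.250000


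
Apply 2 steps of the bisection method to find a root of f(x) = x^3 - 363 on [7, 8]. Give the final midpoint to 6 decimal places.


f(x) = x^3 - 363
f(7) = -20 < 0
f(8) = 149 > 0

Step 1: midpoint = (7.000000 + 8.000000)/2 = 7.500000
  f(7.500000) = 58.875000
  f(mid) > 0, so root is in [7.000000, 7.500000]

Step 2: midpoint = (7.000000 + 7.500000)/2 = 7.250000
  f(7.250000) = 18.078125
  f(mid) > 0, so root is in [7.000000, 7.250000]

midpoint = 7.250000


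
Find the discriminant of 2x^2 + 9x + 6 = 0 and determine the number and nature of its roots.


For ax^2 + bx + c = 0, discriminant D = b^2 - 4ac
Here a = 2, b = 9, c = 6
D = (9)^2 - 4(2)(6) = 81 - 48 = 33

D = 33 > 0 but not a perfect square
The equation has 2 distinct real irrational roots.

Discriminant = 33, 2 distinct real irrational roots


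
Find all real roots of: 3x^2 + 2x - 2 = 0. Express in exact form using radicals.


Using the quadratic formula: x = (-b ± sqrt(b^2 - 4ac)) / (2a)
Here a = 3, b = 2, c = -2
Discriminant = b^2 - 4ac = 2^2 - 4(3)(-2) = 4 + 24 = 28
Since discriminant = 28 > 0, there are two real roots.
x = (-2 ± 2*sqrt(7)) / 6
Simplifying: x = (-1 ± sqrt(7)) / 3
Numerically: x ≈ 0.5486 or x ≈ -1.2153

x = (-1 + sqrt(7)) / 3 or x = (-1 - sqrt(7)) / 3


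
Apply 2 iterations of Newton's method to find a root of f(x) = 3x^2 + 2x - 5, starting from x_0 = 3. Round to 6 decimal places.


Newton's method: x_(n+1) = x_n - f(x_n)/f'(x_n)
f(x) = 3x^2 + 2x - 5
f'(x) = 6x + 2

Iteration 1:
  f(3.000000) = 28.000000
  f'(3.000000) = 20.000000
  x_1 = 3.000000 - (28.000000)/(20.000000) = 1.600000

Iteration 2:
  f(1.600000) = 5.880000
  f'(1.600000) = 11.600000
  x_2 = 1.600000 - (5.880000)/(11.600000) = 1.093103

x_2 = 1.093103


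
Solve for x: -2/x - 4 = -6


Subtract -4 from both sides: -2/x = -2
Multiply both sides by x: -2 = -2 * x
Divide by -2: x = 1

x = 1


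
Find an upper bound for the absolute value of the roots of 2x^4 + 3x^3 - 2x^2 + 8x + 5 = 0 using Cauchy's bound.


Cauchy's bound: all roots r satisfy |r| <= 1 + max(|a_i/a_n|) for i = 0,...,n-1
where a_n is the leading coefficient.

Coefficients: [2, 3, -2, 8, 5]
Leading coefficient a_n = 2
Ratios |a_i/a_n|: 3/2, 1, 4, 5/2
Maximum ratio: 4
Cauchy's bound: |r| <= 1 + 4 = 5

Upper bound = 5


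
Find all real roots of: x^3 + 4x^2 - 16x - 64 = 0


Let p(x) = x^3 + 4x^2 - 16x - 64. By the rational root theorem (leading coefficient 1), any rational root is an integer divisor of 64: try ±1, ±2, ... in turn.
Test x = 1: value = -75 ≠ 0.
Test x = -1: value = -45 ≠ 0.
Test x = 2: value = -72 ≠ 0.
Test x = -2: value = -24 ≠ 0.
Test x = 4: value = 0 ✓, so (x - 4) is a factor.
Synthetic division by (x - 4): bring down 1; 1(4) + 4 = 8; 8(4) - 16 = 16; 16(4) - 64 = 0 → quotient x^2 + 8x + 16, remainder 0.
Solve the quadratic x^2 + 8x + 16 = 0: discriminant = 8^2 - 4(1)(16) = 64 - 64 = 0.
Discriminant = 0, so a double root: x = -8/2 = -4.

x = -4 (multiplicity 2), x = 4


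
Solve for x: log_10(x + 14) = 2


Convert to exponential form: x + 14 = 10^2 = 100
x = 100 - 14 = 86
Check: log_10(86 + 14) = log_10(100) = log_10(100) = 2 ✓

x = 86


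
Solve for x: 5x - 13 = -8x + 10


Starting with: 5x - 13 = -8x + 10
Move all x terms to left: (5 + 8)x = 10 + 13
Simplify: 13x = 23
Divide both sides by 13: x = 23/13

x = 23/13


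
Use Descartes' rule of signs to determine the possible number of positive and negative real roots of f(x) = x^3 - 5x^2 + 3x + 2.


Descartes' rule of signs:

For positive roots, count sign changes in f(x) = x^3 - 5x^2 + 3x + 2:
Signs of coefficients: +, -, +, +
Number of sign changes: 2
Possible positive real roots: 2, 0

For negative roots, examine f(-x) = -x^3 - 5x^2 - 3x + 2:
Signs of coefficients: -, -, -, +
Number of sign changes: 1
Possible negative real roots: 1

Positive roots: 2 or 0; Negative roots: 1


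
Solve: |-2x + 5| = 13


An absolute value equation |expr| = 13 gives two cases:
Case 1: -2x + 5 = 13
  -2x = 8, so x = -4
Case 2: -2x + 5 = -13
  -2x = -18, so x = 9

x = -4, x = 9


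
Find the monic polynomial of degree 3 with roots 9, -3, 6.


A monic polynomial with roots 9, -3, 6 is:
p(x) = (x - 9)(x + 3)(x - 6)
After multiplying by (x - 9): x - 9
After multiplying by (x + 3): x^2 - 6x - 27
After multiplying by (x - 6): x^3 - 12x^2 + 9x + 162

x^3 - 12x^2 + 9x + 162


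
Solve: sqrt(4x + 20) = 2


Square both sides: 4x + 20 = 2^2 = 4
4x = 4 - 20 = -16
x = -4
Check: sqrt(4*(-4) + 20) = sqrt(4) = 2 ✓

x = -4


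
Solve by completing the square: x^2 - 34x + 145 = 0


Start: x^2 - 34x + 145 = 0
Move constant: x^2 - 34x = -145
Half of -34 is -17, squared is 289
Add 289 to both sides: x^2 - 34x + 289 = 144
(x - 17)^2 = 144
x - 17 = ±12
x = 17 + 12 = 29 or x = 17 - 12 = 5

x = 5, x = 29


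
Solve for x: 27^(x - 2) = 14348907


Express both sides with the same base.
14348907 = 27^5
Since the bases match, equate exponents: x - 2 = 5
So x = 5 - (-2) = 7

x = 7


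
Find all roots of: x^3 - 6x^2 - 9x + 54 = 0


Let p(x) = x^3 - 6x^2 - 9x + 54. By the rational root theorem (leading coefficient 1), any rational root is an integer divisor of 54: try ±1, ±2, ... in turn.
Test x = 1: value = 40 ≠ 0.
Test x = -1: value = 56 ≠ 0.
Test x = 2: value = 20 ≠ 0.
Test x = -2: value = 40 ≠ 0.
Test x = 3: value = 0 ✓, so (x - 3) is a factor.
Synthetic division by (x - 3): bring down 1; 1(3) - 6 = -3; (-3)(3) - 9 = -18; (-18)(3) + 54 = 0 → quotient x^2 - 3x - 18, remainder 0.
Solve the quadratic x^2 - 3x - 18 = 0: discriminant = (-3)^2 - 4(1)(-18) = 9 + 72 = 81.
sqrt(81) = 9, so x = (3 ± 9)/2: x = 6 or x = -3.
Collecting all roots found:

x = -3, x = 3, x = 6


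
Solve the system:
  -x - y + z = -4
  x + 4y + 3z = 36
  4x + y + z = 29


Using Cramer's rule. Expand each determinant along the first row.
D  = (-1)*[4*1 - 3*1] - (-1)*[1*1 - 3*4] + 1*[1*1 - 4*4]
  = (-1)*(1) - (-1)*(-11) + 1*(-15) = -27
Dx = (-4)*[4*1 - 3*1] - (-1)*[36*1 - 3*29] + 1*[36*1 - 4*29]
  = (-4)*(1) - (-1)*(-51) + 1*(-80) = -135
Dy = (-1)*[36*1 - 3*29] - (-4)*[1*1 - 3*4] + 1*[1*29 - 36*4]
  = (-1)*(-51) - (-4)*(-11) + 1*(-115) = -108
Dz = (-1)*[4*29 - 36*1] - (-1)*[1*29 - 36*4] + (-4)*[1*1 - 4*4]
  = (-1)*(80) - (-1)*(-115) + (-4)*(-15) = -135
x = Dx/D = -135/-27 = 5, y = Dy/D = -108/-27 = 4, z = Dz/D = -135/-27 = 5
Check eq1: (-1)(5) + (-1)(4) + (1)(5) = -4 = -4 ✓
Check eq2: (1)(5) + (4)(4) + (3)(5) = 36 = 36 ✓
Check eq3: (4)(5) + (1)(4) + (1)(5) = 29 = 29 ✓

x = 5, y = 4, z = 5


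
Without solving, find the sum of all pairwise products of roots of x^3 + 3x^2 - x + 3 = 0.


By Vieta's formulas for x^3 + bx^2 + cx + d = 0:
  r1 + r2 + r3 = -b/a = -3
  r1*r2 + r1*r3 + r2*r3 = c/a = -1
  r1*r2*r3 = -d/a = -3


Sum of pairwise products = -1


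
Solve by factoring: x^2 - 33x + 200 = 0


We need two numbers that multiply to 200 and add to -33.
Those numbers are -25 and -8 (since (-25) * (-8) = 200 and (-25) + (-8) = -33).
So x^2 - 33x + 200 = (x - 25)(x - 8) = 0
Setting each factor to zero: x = 25 or x = 8

x = 8, x = 25


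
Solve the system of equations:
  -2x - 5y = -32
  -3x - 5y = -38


Using Cramer's rule:
Determinant D = (-2)(-5) - (-3)(-5) = 10 - 15 = -5
Dx = (-32)(-5) - (-38)(-5) = 160 - 190 = -30
Dy = (-2)(-38) - (-3)(-32) = 76 - 96 = -20
x = Dx/D = -30/-5 = 6
y = Dy/D = -20/-5 = 4

x = 6, y = 4


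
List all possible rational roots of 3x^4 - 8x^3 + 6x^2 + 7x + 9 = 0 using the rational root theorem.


Rational root theorem: possible roots are ±p/q where:
  p divides the constant term (9): p ∈ {1, 3, 9}
  q divides the leading coefficient (3): q ∈ {1, 3}

All possible rational roots: -9, -3, -1, -1/3, 1/3, 1, 3, 9

-9, -3, -1, -1/3, 1/3, 1, 3, 9


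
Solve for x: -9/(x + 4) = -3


Multiply both sides by (x + 4): -9 = -3(x + 4)
Distribute: -9 = -3x - 12
-3x = -9 + 12 = 3
x = -1

x = -1


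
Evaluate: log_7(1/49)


We need the exponent such that 7^? = 1/49
7^(-2) = 1/7^2 = 1/49
Therefore log_7(1/49) = -2

-2


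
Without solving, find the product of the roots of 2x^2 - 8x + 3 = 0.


By Vieta's formulas for ax^2 + bx + c = 0:
  Sum of roots = -b/a
  Product of roots = c/a

Here a = 2, b = -8, c = 3
Sum = -(-8)/2 = 4
Product = 3/2 = 3/2

Product = 3/2


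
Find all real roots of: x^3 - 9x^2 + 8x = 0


The constant term is 0, so x = 0 is a root. Factor out x:
  x(x^2 - 9x + 8) = 0
Solve the quadratic x^2 - 9x + 8 = 0: discriminant = (-9)^2 - 4(1)(8) = 81 - 32 = 49.
sqrt(49) = 7, so x = (9 ± 7)/2: x = 8 or x = 1.

x = 0, x = 1, x = 8


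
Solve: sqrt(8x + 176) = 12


Square both sides: 8x + 176 = 12^2 = 144
8x = 144 - 176 = -32
x = -4
Check: sqrt(8*(-4) + 176) = sqrt(144) = 12 ✓

x = -4


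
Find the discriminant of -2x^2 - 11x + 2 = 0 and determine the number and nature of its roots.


For ax^2 + bx + c = 0, discriminant D = b^2 - 4ac
Here a = -2, b = -11, c = 2
D = (-11)^2 - 4(-2)(2) = 121 + 16 = 137

D = 137 > 0 but not a perfect square
The equation has 2 distinct real irrational roots.

Discriminant = 137, 2 distinct real irrational roots


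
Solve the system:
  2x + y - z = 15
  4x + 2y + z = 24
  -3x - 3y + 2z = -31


Using Cramer's rule. Expand each determinant along the first row.
D  = 2*[2*2 - 1*(-3)] - 1*[4*2 - 1*(-3)] + (-1)*[4*(-3) - 2*(-3)]
  = 2*(7) - 1*(11) + (-1)*(-6) = 9
Dx = 15*[2*2 - 1*(-3)] - 1*[24*2 - 1*(-31)] + (-1)*[24*(-3) - 2*(-31)]
  = 15*(7) - 1*(79) + (-1)*(-10) = 36
Dy = 2*[24*2 - 1*(-31)] - 15*[4*2 - 1*(-3)] + (-1)*[4*(-31) - 24*(-3)]
  = 2*(79) - 15*(11) + (-1)*(-52) = 45
Dz = 2*[2*(-31) - 24*(-3)] - 1*[4*(-31) - 24*(-3)] + 15*[4*(-3) - 2*(-3)]
  = 2*(10) - 1*(-52) + 15*(-6) = -18
x = Dx/D = 36/9 = 4, y = Dy/D = 45/9 = 5, z = Dz/D = -18/9 = -2
Check eq1: (2)(4) + (1)(5) + (-1)(-2) = 15 = 15 ✓
Check eq2: (4)(4) + (2)(5) + (1)(-2) = 24 = 24 ✓
Check eq3: (-3)(4) + (-3)(5) + (2)(-2) = -31 = -31 ✓

x = 4, y = 5, z = -2


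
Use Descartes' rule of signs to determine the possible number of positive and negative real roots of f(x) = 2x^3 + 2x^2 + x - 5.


Descartes' rule of signs:

For positive roots, count sign changes in f(x) = 2x^3 + 2x^2 + x - 5:
Signs of coefficients: +, +, +, -
Number of sign changes: 1
Possible positive real roots: 1

For negative roots, examine f(-x) = -2x^3 + 2x^2 - x - 5:
Signs of coefficients: -, +, -, -
Number of sign changes: 2
Possible negative real roots: 2, 0

Positive roots: 1; Negative roots: 2 or 0


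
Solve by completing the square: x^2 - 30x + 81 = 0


Start: x^2 - 30x + 81 = 0
Move constant: x^2 - 30x = -81
Half of -30 is -15, squared is 225
Add 225 to both sides: x^2 - 30x + 225 = 144
(x - 15)^2 = 144
x - 15 = ±12
x = 15 + 12 = 27 or x = 15 - 12 = 3

x = 3, x = 27


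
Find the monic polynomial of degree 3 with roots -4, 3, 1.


A monic polynomial with roots -4, 3, 1 is:
p(x) = (x + 4)(x - 3)(x - 1)
After multiplying by (x + 4): x + 4
After multiplying by (x - 3): x^2 + x - 12
After multiplying by (x - 1): x^3 - 13x + 12

x^3 - 13x + 12


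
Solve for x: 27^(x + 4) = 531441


Express both sides with the same base.
531441 = 27^4
Since the bases match, equate exponents: x + 4 = 4
So x = 4 - (4) = 0

x = 0


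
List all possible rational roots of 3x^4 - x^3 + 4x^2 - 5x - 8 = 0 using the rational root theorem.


Rational root theorem: possible roots are ±p/q where:
  p divides the constant term (-8): p ∈ {1, 2, 4, 8}
  q divides the leading coefficient (3): q ∈ {1, 3}

All possible rational roots: -8, -4, -8/3, -2, -4/3, -1, -2/3, -1/3, 1/3, 2/3, 1, 4/3, 2, 8/3, 4, 8

-8, -4, -8/3, -2, -4/3, -1, -2/3, -1/3, 1/3, 2/3, 1, 4/3, 2, 8/3, 4, 8


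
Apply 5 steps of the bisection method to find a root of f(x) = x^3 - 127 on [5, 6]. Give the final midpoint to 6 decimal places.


f(x) = x^3 - 127
f(5) = -2 < 0
f(6) = 89 > 0

Step 1: midpoint = (5.000000 + 6.000000)/2 = 5.500000
  f(5.500000) = 39.375000
  f(mid) > 0, so root is in [5.000000, 5.500000]

Step 2: midpoint = (5.000000 + 5.500000)/2 = 5.250000
  f(5.250000) = 17.703125
  f(mid) > 0, so root is in [5.000000, 5.250000]

Step 3: midpoint = (5.000000 + 5.250000)/2 = 5.125000
  f(5.125000) = 7.611328
  f(mid) > 0, so root is in [5.000000, 5.125000]

Step 4: midpoint = (5.000000 + 5.125000)/2 = 5.062500
  f(5.062500) = 2.746338
  f(mid) > 0, so root is in [5.000000, 5.062500]

Step 5: midpoint = (5.000000 + 5.062500)/2 = 5.031250
  f(5.031250) = 0.358429
  f(mid) > 0, so root is in [5.000000, 5.031250]

midpoint = 5.031250


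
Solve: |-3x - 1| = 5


An absolute value equation |expr| = 5 gives two cases:
Case 1: -3x - 1 = 5
  -3x = 6, so x = -2
Case 2: -3x - 1 = -5
  -3x = -4, so x = 4/3

x = -2, x = 4/3


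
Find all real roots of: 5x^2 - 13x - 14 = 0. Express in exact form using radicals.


Using the quadratic formula: x = (-b ± sqrt(b^2 - 4ac)) / (2a)
Here a = 5, b = -13, c = -14
Discriminant = b^2 - 4ac = (-13)^2 - 4(5)(-14) = 169 + 280 = 449
Since discriminant = 449 > 0, there are two real roots.
x = (13 ± sqrt(449)) / 10
Numerically: x ≈ 3.4190 or x ≈ -0.8190

x = (13 + sqrt(449)) / 10 or x = (13 - sqrt(449)) / 10


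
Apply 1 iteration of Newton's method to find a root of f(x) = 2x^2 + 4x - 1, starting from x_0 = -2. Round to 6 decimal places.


Newton's method: x_(n+1) = x_n - f(x_n)/f'(x_n)
f(x) = 2x^2 + 4x - 1
f'(x) = 4x + 4

Iteration 1:
  f(-2.000000) = -1.000000
  f'(-2.000000) = -4.000000
  x_1 = -2.000000 - (-1.000000)/(-4.000000) = -2.250000

x_1 = -2.250000


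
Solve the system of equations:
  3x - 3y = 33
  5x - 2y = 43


Using Cramer's rule:
Determinant D = (3)(-2) - (5)(-3) = -6 + 15 = 9
Dx = (33)(-2) - (43)(-3) = -66 + 129 = 63
Dy = (3)(43) - (5)(33) = 129 - 165 = -36
x = Dx/D = 63/9 = 7
y = Dy/D = -36/9 = -4

x = 7, y = -4


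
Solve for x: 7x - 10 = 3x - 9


Starting with: 7x - 10 = 3x - 9
Move all x terms to left: (7 - 3)x = -9 + 10
Simplify: 4x = 1
Divide both sides by 4: x = 1/4

x = 1/4


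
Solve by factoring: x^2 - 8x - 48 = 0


We need two numbers that multiply to -48 and add to -8.
Those numbers are 4 and -12 (since 4 * (-12) = -48 and 4 + (-12) = -8).
So x^2 - 8x - 48 = (x + 4)(x - 12) = 0
Setting each factor to zero: x = -4 or x = 12

x = -4, x = 12


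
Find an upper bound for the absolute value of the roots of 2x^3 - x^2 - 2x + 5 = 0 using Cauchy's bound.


Cauchy's bound: all roots r satisfy |r| <= 1 + max(|a_i/a_n|) for i = 0,...,n-1
where a_n is the leading coefficient.

Coefficients: [2, -1, -2, 5]
Leading coefficient a_n = 2
Ratios |a_i/a_n|: 1/2, 1, 5/2
Maximum ratio: 5/2
Cauchy's bound: |r| <= 1 + 5/2 = 7/2

Upper bound = 7/2


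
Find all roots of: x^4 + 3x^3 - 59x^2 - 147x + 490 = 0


Let p(x) = x^4 + 3x^3 - 59x^2 - 147x + 490. By the rational root theorem (leading coefficient 1), any rational root is an integer divisor of 490: try ±1, ±2, ... in turn.
Test x = 1: value = 288 ≠ 0.
Test x = -1: value = 576 ≠ 0.
Test x = 2: value = 0 ✓, so (x - 2) is a factor.
Synthetic division by (x - 2): bring down 1; 1(2) + 3 = 5; 5(2) - 59 = -49; (-49)(2) - 147 = -245; (-245)(2) + 490 = 0 → quotient x^3 + 5x^2 - 49x - 245, remainder 0.
Continue with the quotient x^3 + 5x^2 - 49x - 245 (candidates must divide 245).
Test x = 5: value = -240 ≠ 0.
Test x = -5: value = 0 ✓, so (x + 5) is a factor.
Synthetic division by (x + 5): bring down 1; 1(-5) + 5 = 0; 0(-5) - 49 = -49; (-49)(-5) - 245 = 0 → quotient x^2 - 49, remainder 0.
Solve the quadratic x^2 - 49 = 0: discriminant = 0^2 - 4(1)(-49) = 0 + 196 = 196.
sqrt(196) = 14, so x = (0 ± 14)/2: x = 7 or x = -7.
Collecting all roots found:

x = -7, x = -5, x = 2, x = 7


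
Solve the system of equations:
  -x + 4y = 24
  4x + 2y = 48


Using Cramer's rule:
Determinant D = (-1)(2) - (4)(4) = -2 - 16 = -18
Dx = (24)(2) - (48)(4) = 48 - 192 = -144
Dy = (-1)(48) - (4)(24) = -48 - 96 = -144
x = Dx/D = -144/-18 = 8
y = Dy/D = -144/-18 = 8

x = 8, y = 8


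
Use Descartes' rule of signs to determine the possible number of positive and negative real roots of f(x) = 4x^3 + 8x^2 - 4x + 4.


Descartes' rule of signs:

For positive roots, count sign changes in f(x) = 4x^3 + 8x^2 - 4x + 4:
Signs of coefficients: +, +, -, +
Number of sign changes: 2
Possible positive real roots: 2, 0

For negative roots, examine f(-x) = -4x^3 + 8x^2 + 4x + 4:
Signs of coefficients: -, +, +, +
Number of sign changes: 1
Possible negative real roots: 1

Positive roots: 2 or 0; Negative roots: 1


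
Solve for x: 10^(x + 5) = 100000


Express both sides with the same base.
100000 = 10^5
Since the bases match, equate exponents: x + 5 = 5
So x = 5 - (5) = 0

x = 0


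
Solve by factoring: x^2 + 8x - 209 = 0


We need two numbers that multiply to -209 and add to 8.
Those numbers are 19 and -11 (since 19 * (-11) = -209 and 19 + (-11) = 8).
So x^2 + 8x - 209 = (x + 19)(x - 11) = 0
Setting each factor to zero: x = -19 or x = 11

x = -19, x = 11


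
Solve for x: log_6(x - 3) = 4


Convert to exponential form: x - 3 = 6^4 = 1296
x = 1296 + 3 = 1299
Check: log_6(1299 - 3) = log_6(1296) = log_6(1296) = 4 ✓

x = 1299


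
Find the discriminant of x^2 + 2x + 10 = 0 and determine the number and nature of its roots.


For ax^2 + bx + c = 0, discriminant D = b^2 - 4ac
Here a = 1, b = 2, c = 10
D = (2)^2 - 4(1)(10) = 4 - 40 = -36

D = -36 < 0
The equation has no real roots (2 complex conjugate roots).

Discriminant = -36, no real roots (2 complex conjugate roots)


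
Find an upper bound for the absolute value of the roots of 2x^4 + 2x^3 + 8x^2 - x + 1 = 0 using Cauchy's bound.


Cauchy's bound: all roots r satisfy |r| <= 1 + max(|a_i/a_n|) for i = 0,...,n-1
where a_n is the leading coefficient.

Coefficients: [2, 2, 8, -1, 1]
Leading coefficient a_n = 2
Ratios |a_i/a_n|: 1, 4, 1/2, 1/2
Maximum ratio: 4
Cauchy's bound: |r| <= 1 + 4 = 5

Upper bound = 5


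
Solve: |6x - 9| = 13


An absolute value equation |expr| = 13 gives two cases:
Case 1: 6x - 9 = 13
  6x = 22, so x = 11/3
Case 2: 6x - 9 = -13
  6x = -4, so x = -2/3

x = -2/3, x = 11/3


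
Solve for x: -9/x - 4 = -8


Subtract -4 from both sides: -9/x = -4
Multiply both sides by x: -9 = -4 * x
Divide by -4: x = 9/4

x = 9/4


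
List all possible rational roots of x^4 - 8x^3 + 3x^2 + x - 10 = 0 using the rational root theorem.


Rational root theorem: possible roots are ±p/q where:
  p divides the constant term (-10): p ∈ {1, 2, 5, 10}
  q divides the leading coefficient (1): q ∈ {1}

All possible rational roots: -10, -5, -2, -1, 1, 2, 5, 10

-10, -5, -2, -1, 1, 2, 5, 10


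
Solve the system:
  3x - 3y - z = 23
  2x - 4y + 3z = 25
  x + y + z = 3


Using Cramer's rule. Expand each determinant along the first row.
D  = 3*[(-4)*1 - 3*1] - (-3)*[2*1 - 3*1] + (-1)*[2*1 - (-4)*1]
  = 3*(-7) - (-3)*(-1) + (-1)*(6) = -30
Dx = 23*[(-4)*1 - 3*1] - (-3)*[25*1 - 3*3] + (-1)*[25*1 - (-4)*3]
  = 23*(-7) - (-3)*(16) + (-1)*(37) = -150
Dy = 3*[25*1 - 3*3] - 23*[2*1 - 3*1] + (-1)*[2*3 - 25*1]
  = 3*(16) - 23*(-1) + (-1)*(-19) = 90
Dz = 3*[(-4)*3 - 25*1] - (-3)*[2*3 - 25*1] + 23*[2*1 - (-4)*1]
  = 3*(-37) - (-3)*(-19) + 23*(6) = -30
x = Dx/D = -150/-30 = 5, y = Dy/D = 90/-30 = -3, z = Dz/D = -30/-30 = 1
Check eq1: (3)(5) + (-3)(-3) + (-1)(1) = 23 = 23 ✓
Check eq2: (2)(5) + (-4)(-3) + (3)(1) = 25 = 25 ✓
Check eq3: (1)(5) + (1)(-3) + (1)(1) = 3 = 3 ✓

x = 5, y = -3, z = 1


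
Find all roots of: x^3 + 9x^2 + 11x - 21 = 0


Let p(x) = x^3 + 9x^2 + 11x - 21. By the rational root theorem (leading coefficient 1), any rational root is an integer divisor of 21: try ±1, ±2, ... in turn.
Test x = 1: value = 0 ✓, so (x - 1) is a factor.
Synthetic division by (x - 1): bring down 1; 1(1) + 9 = 10; 10(1) + 11 = 21; 21(1) - 21 = 0 → quotient x^2 + 10x + 21, remainder 0.
Solve the quadratic x^2 + 10x + 21 = 0: discriminant = 10^2 - 4(1)(21) = 100 - 84 = 16.
sqrt(16) = 4, so x = (-10 ± 4)/2: x = -3 or x = -7.
Collecting all roots found:

x = -7, x = -3, x = 1


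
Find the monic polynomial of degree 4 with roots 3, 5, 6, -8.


A monic polynomial with roots 3, 5, 6, -8 is:
p(x) = (x - 3)(x - 5)(x - 6)(x + 8)
After multiplying by (x - 3): x - 3
After multiplying by (x - 5): x^2 - 8x + 15
After multiplying by (x - 6): x^3 - 14x^2 + 63x - 90
After multiplying by (x + 8): x^4 - 6x^3 - 49x^2 + 414x - 720

x^4 - 6x^3 - 49x^2 + 414x - 720


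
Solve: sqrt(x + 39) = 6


Square both sides: x + 39 = 6^2 = 36
x = 36 - 39 = -3
x = -3
Check: sqrt(1*(-3) + 39) = sqrt(36) = 6 ✓

x = -3


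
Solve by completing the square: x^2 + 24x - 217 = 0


Start: x^2 + 24x - 217 = 0
Move constant: x^2 + 24x = 217
Half of 24 is 12, squared is 144
Add 144 to both sides: x^2 + 24x + 144 = 361
(x + 12)^2 = 361
x + 12 = ±19
x = -12 + 19 = 7 or x = -12 - 19 = -31

x = -31, x = 7


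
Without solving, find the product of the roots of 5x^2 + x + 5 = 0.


By Vieta's formulas for ax^2 + bx + c = 0:
  Sum of roots = -b/a
  Product of roots = c/a

Here a = 5, b = 1, c = 5
Sum = -(1)/5 = -1/5
Product = 5/5 = 1

Product = 1


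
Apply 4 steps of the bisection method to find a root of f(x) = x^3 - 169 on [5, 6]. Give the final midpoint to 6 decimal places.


f(x) = x^3 - 169
f(5) = -44 < 0
f(6) = 47 > 0

Step 1: midpoint = (5.000000 + 6.000000)/2 = 5.500000
  f(5.500000) = -2.625000
  f(mid) < 0, so root is in [5.500000, 6.000000]

Step 2: midpoint = (5.500000 + 6.000000)/2 = 5.750000
  f(5.750000) = 21.109375
  f(mid) > 0, so root is in [5.500000, 5.750000]

Step 3: midpoint = (5.500000 + 5.750000)/2 = 5.625000
  f(5.625000) = 8.978516
  f(mid) > 0, so root is in [5.500000, 5.625000]

Step 4: midpoint = (5.500000 + 5.625000)/2 = 5.562500
  f(5.562500) = 3.111572
  f(mid) > 0, so root is in [5.500000, 5.562500]

midpoint = 5.562500


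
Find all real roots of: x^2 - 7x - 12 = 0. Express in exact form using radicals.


Using the quadratic formula: x = (-b ± sqrt(b^2 - 4ac)) / (2a)
Here a = 1, b = -7, c = -12
Discriminant = b^2 - 4ac = (-7)^2 - 4(1)(-12) = 49 + 48 = 97
Since discriminant = 97 > 0, there are two real roots.
x = (7 ± sqrt(97)) / 2
Numerically: x ≈ 8.4244 or x ≈ -1.4244

x = (7 + sqrt(97)) / 2 or x = (7 - sqrt(97)) / 2


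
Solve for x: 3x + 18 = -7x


Starting with: 3x + 18 = -7x
Move all x terms to left: (3 + 7)x = 0 - 18
Simplify: 10x = -18
Divide both sides by 10: x = -9/5

x = -9/5


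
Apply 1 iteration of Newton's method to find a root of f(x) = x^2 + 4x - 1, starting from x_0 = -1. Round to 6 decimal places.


Newton's method: x_(n+1) = x_n - f(x_n)/f'(x_n)
f(x) = x^2 + 4x - 1
f'(x) = 2x + 4

Iteration 1:
  f(-1.000000) = -4.000000
  f'(-1.000000) = 2.000000
  x_1 = -1.000000 - (-4.000000)/(2.000000) = 1.000000

x_1 = 1.000000


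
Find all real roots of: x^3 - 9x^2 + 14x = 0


The constant term is 0, so x = 0 is a root. Factor out x:
  x(x^2 - 9x + 14) = 0
Solve the quadratic x^2 - 9x + 14 = 0: discriminant = (-9)^2 - 4(1)(14) = 81 - 56 = 25.
sqrt(25) = 5, so x = (9 ± 5)/2: x = 7 or x = 2.

x = 0, x = 2, x = 7


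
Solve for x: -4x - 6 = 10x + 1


Starting with: -4x - 6 = 10x + 1
Move all x terms to left: (-4 - 10)x = 1 + 6
Simplify: -14x = 7
Divide both sides by -14: x = -1/2

x = -1/2


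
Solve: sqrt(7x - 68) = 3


Square both sides: 7x - 68 = 3^2 = 9
7x = 9 + 68 = 77
x = 11
Check: sqrt(7*11 - 68) = sqrt(9) = 3 ✓

x = 11


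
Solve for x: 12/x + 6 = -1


Subtract 6 from both sides: 12/x = -7
Multiply both sides by x: 12 = -7 * x
Divide by -7: x = -12/7

x = -12/7


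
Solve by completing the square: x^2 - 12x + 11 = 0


Start: x^2 - 12x + 11 = 0
Move constant: x^2 - 12x = -11
Half of -12 is -6, squared is 36
Add 36 to both sides: x^2 - 12x + 36 = 25
(x - 6)^2 = 25
x - 6 = ±5
x = 6 + 5 = 11 or x = 6 - 5 = 1

x = 1, x = 11


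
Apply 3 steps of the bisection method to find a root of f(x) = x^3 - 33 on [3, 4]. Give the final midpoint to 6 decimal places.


f(x) = x^3 - 33
f(3) = -6 < 0
f(4) = 31 > 0

Step 1: midpoint = (3.000000 + 4.000000)/2 = 3.500000
  f(3.500000) = 9.875000
  f(mid) > 0, so root is in [3.000000, 3.500000]

Step 2: midpoint = (3.000000 + 3.500000)/2 = 3.250000
  f(3.250000) = 1.328125
  f(mid) > 0, so root is in [3.000000, 3.250000]

Step 3: midpoint = (3.000000 + 3.250000)/2 = 3.125000
  f(3.125000) = -2.482422
  f(mid) < 0, so root is in [3.125000, 3.250000]

midpoint = 3.125000


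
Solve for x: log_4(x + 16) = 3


Convert to exponential form: x + 16 = 4^3 = 64
x = 64 - 16 = 48
Check: log_4(48 + 16) = log_4(64) = log_4(64) = 3 ✓

x = 48


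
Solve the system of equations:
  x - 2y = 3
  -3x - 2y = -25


Using Cramer's rule:
Determinant D = (1)(-2) - (-3)(-2) = -2 - 6 = -8
Dx = (3)(-2) - (-25)(-2) = -6 - 50 = -56
Dy = (1)(-25) - (-3)(3) = -25 + 9 = -16
x = Dx/D = -56/-8 = 7
y = Dy/D = -16/-8 = 2

x = 7, y = 2


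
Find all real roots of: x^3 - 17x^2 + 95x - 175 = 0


Let p(x) = x^3 - 17x^2 + 95x - 175. By the rational root theorem (leading coefficient 1), any rational root is an integer divisor of 175: try ±1, ±2, ... in turn.
Test x = 1: value = -96 ≠ 0.
Test x = -1: value = -288 ≠ 0.
Test x = 5: value = 0 ✓, so (x - 5) is a factor.
Synthetic division by (x - 5): bring down 1; 1(5) - 17 = -12; (-12)(5) + 95 = 35; 35(5) - 175 = 0 → quotient x^2 - 12x + 35, remainder 0.
Solve the quadratic x^2 - 12x + 35 = 0: discriminant = (-12)^2 - 4(1)(35) = 144 - 140 = 4.
sqrt(4) = 2, so x = (12 ± 2)/2: x = 7 or x = 5.

x = 5 (multiplicity 2), x = 7


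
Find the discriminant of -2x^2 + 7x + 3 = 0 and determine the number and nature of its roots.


For ax^2 + bx + c = 0, discriminant D = b^2 - 4ac
Here a = -2, b = 7, c = 3
D = (7)^2 - 4(-2)(3) = 49 + 24 = 73

D = 73 > 0 but not a perfect square
The equation has 2 distinct real irrational roots.

Discriminant = 73, 2 distinct real irrational roots


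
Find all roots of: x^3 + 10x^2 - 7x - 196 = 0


Let p(x) = x^3 + 10x^2 - 7x - 196. By the rational root theorem (leading coefficient 1), any rational root is an integer divisor of 196: try ±1, ±2, ... in turn.
Test x = 1: value = -192 ≠ 0.
Test x = -1: value = -180 ≠ 0.
Test x = 2: value = -162 ≠ 0.
Test x = -2: value = -150 ≠ 0.
Test x = 4: value = 0 ✓, so (x - 4) is a factor.
Synthetic division by (x - 4): bring down 1; 1(4) + 10 = 14; 14(4) - 7 = 49; 49(4) - 196 = 0 → quotient x^2 + 14x + 49, remainder 0.
Solve the quadratic x^2 + 14x + 49 = 0: discriminant = 14^2 - 4(1)(49) = 196 - 196 = 0.
Discriminant = 0, so a double root: x = -14/2 = -7.
Collecting all roots found:

x = -7 (multiplicity 2), x = 4


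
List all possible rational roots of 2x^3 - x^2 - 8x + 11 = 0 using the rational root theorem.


Rational root theorem: possible roots are ±p/q where:
  p divides the constant term (11): p ∈ {1, 11}
  q divides the leading coefficient (2): q ∈ {1, 2}

All possible rational roots: -11, -11/2, -1, -1/2, 1/2, 1, 11/2, 11

-11, -11/2, -1, -1/2, 1/2, 1, 11/2, 11


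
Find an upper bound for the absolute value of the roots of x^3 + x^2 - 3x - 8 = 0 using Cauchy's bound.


Cauchy's bound: all roots r satisfy |r| <= 1 + max(|a_i/a_n|) for i = 0,...,n-1
where a_n is the leading coefficient.

Coefficients: [1, 1, -3, -8]
Leading coefficient a_n = 1
Ratios |a_i/a_n|: 1, 3, 8
Maximum ratio: 8
Cauchy's bound: |r| <= 1 + 8 = 9

Upper bound = 9


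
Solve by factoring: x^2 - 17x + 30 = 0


We need two numbers that multiply to 30 and add to -17.
Those numbers are -2 and -15 (since (-2) * (-15) = 30 and (-2) + (-15) = -17).
So x^2 - 17x + 30 = (x - 2)(x - 15) = 0
Setting each factor to zero: x = 2 or x = 15

x = 2, x = 15


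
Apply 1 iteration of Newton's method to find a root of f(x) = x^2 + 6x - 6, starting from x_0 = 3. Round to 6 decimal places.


Newton's method: x_(n+1) = x_n - f(x_n)/f'(x_n)
f(x) = x^2 + 6x - 6
f'(x) = 2x + 6

Iteration 1:
  f(3.000000) = 21.000000
  f'(3.000000) = 12.000000
  x_1 = 3.000000 - (21.000000)/(12.000000) = 1.250000

x_1 = 1.250000


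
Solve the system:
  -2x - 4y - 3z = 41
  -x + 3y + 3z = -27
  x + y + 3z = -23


Using Cramer's rule. Expand each determinant along the first row.
D  = (-2)*[3*3 - 3*1] - (-4)*[(-1)*3 - 3*1] + (-3)*[(-1)*1 - 3*1]
  = (-2)*(6) - (-4)*(-6) + (-3)*(-4) = -24
Dx = 41*[3*3 - 3*1] - (-4)*[(-27)*3 - 3*(-23)] + (-3)*[(-27)*1 - 3*(-23)]
  = 41*(6) - (-4)*(-12) + (-3)*(42) = 72
Dy = (-2)*[(-27)*3 - 3*(-23)] - 41*[(-1)*3 - 3*1] + (-3)*[(-1)*(-23) - (-27)*1]
  = (-2)*(-12) - 41*(-6) + (-3)*(50) = 120
Dz = (-2)*[3*(-23) - (-27)*1] - (-4)*[(-1)*(-23) - (-27)*1] + 41*[(-1)*1 - 3*1]
  = (-2)*(-42) - (-4)*(50) + 41*(-4) = 120
x = Dx/D = 72/-24 = -3, y = Dy/D = 120/-24 = -5, z = Dz/D = 120/-24 = -5
Check eq1: (-2)(-3) + (-4)(-5) + (-3)(-5) = 41 = 41 ✓
Check eq2: (-1)(-3) + (3)(-5) + (3)(-5) = -27 = -27 ✓
Check eq3: (1)(-3) + (1)(-5) + (3)(-5) = -23 = -23 ✓

x = -3, y = -5, z = -5


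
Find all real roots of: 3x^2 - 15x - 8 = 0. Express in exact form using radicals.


Using the quadratic formula: x = (-b ± sqrt(b^2 - 4ac)) / (2a)
Here a = 3, b = -15, c = -8
Discriminant = b^2 - 4ac = (-15)^2 - 4(3)(-8) = 225 + 96 = 321
Since discriminant = 321 > 0, there are two real roots.
x = (15 ± sqrt(321)) / 6
Numerically: x ≈ 5.4861 or x ≈ -0.4861

x = (15 + sqrt(321)) / 6 or x = (15 - sqrt(321)) / 6
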